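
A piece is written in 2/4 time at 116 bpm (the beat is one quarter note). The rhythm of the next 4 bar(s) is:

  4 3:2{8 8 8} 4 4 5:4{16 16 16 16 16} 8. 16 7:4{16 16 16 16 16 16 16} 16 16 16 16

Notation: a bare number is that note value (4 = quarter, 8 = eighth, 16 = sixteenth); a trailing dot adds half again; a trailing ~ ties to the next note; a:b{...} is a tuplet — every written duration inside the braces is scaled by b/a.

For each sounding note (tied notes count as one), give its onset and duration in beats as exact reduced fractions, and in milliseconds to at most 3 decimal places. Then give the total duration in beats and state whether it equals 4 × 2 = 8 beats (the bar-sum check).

1) 0.0ms=0b +517.241ms=1b
2) 517.241ms=1b +172.414ms=1/3b
3) 689.655ms=4/3b +172.414ms=1/3b
4) 862.069ms=5/3b +172.414ms=1/3b
5) 1034.483ms=2b +517.241ms=1b
6) 1551.724ms=3b +517.241ms=1b
7) 2068.966ms=4b +103.448ms=1/5b
8) 2172.414ms=21/5b +103.448ms=1/5b
9) 2275.862ms=22/5b +103.448ms=1/5b
10) 2379.31ms=23/5b +103.448ms=1/5b
11) 2482.759ms=24/5b +103.448ms=1/5b
12) 2586.207ms=5b +387.931ms=3/4b
13) 2974.138ms=23/4b +129.31ms=1/4b
14) 3103.448ms=6b +73.892ms=1/7b
15) 3177.34ms=43/7b +73.892ms=1/7b
16) 3251.232ms=44/7b +73.892ms=1/7b
17) 3325.123ms=45/7b +73.892ms=1/7b
18) 3399.015ms=46/7b +73.892ms=1/7b
19) 3472.906ms=47/7b +73.892ms=1/7b
20) 3546.798ms=48/7b +73.892ms=1/7b
21) 3620.69ms=7b +129.31ms=1/4b
22) 3750.0ms=29/4b +129.31ms=1/4b
23) 3879.31ms=15/2b +129.31ms=1/4b
24) 4008.621ms=31/4b +129.31ms=1/4b
Σ=8b of 8 (116bpm 2/4) — PASS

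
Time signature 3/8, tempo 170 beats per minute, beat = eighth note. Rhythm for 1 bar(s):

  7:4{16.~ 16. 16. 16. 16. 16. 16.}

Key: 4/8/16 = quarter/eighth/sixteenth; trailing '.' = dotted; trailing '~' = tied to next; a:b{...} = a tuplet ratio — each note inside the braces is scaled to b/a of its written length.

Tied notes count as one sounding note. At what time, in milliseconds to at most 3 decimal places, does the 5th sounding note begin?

1. 0.0ms @ 0 + 302.521ms (6/7)
2. 302.521ms @ 6/7 + 151.261ms (3/7)
3. 453.782ms @ 9/7 + 151.261ms (3/7)
4. 605.042ms @ 12/7 + 151.261ms (3/7)
5. 756.303ms @ 15/7 + 151.261ms (3/7)
6. 907.563ms @ 18/7 + 151.261ms (3/7)

note 5 onset = 15/7b = 756.303ms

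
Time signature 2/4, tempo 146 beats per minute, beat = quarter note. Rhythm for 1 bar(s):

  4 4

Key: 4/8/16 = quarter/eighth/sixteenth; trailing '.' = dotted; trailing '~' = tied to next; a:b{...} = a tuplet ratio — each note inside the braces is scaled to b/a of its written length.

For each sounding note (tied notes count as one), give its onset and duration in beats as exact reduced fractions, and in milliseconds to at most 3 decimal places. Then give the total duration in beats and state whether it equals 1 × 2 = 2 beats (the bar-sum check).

1) 0.0ms=0b +410.959ms=1b
2) 410.959ms=1b +410.959ms=1b
Σ=2b of 2 (146bpm 2/4) — PASS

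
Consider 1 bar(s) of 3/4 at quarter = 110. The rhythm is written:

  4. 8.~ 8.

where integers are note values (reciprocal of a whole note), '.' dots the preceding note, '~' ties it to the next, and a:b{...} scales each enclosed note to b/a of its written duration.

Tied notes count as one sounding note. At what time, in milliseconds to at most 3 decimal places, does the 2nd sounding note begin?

note 2 onset = 3/2b = 818.182ms

1. 0.0ms @ 0 + 818.182ms (3/2)
2. 818.182ms @ 3/2 + 818.182ms (3/2)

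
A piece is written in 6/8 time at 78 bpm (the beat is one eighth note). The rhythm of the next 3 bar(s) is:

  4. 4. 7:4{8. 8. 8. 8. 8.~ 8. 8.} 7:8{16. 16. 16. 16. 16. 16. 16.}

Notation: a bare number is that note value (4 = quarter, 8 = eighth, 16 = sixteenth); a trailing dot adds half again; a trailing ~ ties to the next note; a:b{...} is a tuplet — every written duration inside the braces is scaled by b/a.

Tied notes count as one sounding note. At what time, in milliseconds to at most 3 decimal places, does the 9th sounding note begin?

1. 0.0ms @ 0 + 2307.692ms (3)
2. 2307.692ms @ 3 + 2307.692ms (3)
3. 4615.385ms @ 6 + 659.341ms (6/7)
4. 5274.725ms @ 48/7 + 659.341ms (6/7)
5. 5934.066ms @ 54/7 + 659.341ms (6/7)
6. 6593.407ms @ 60/7 + 659.341ms (6/7)
7. 7252.747ms @ 66/7 + 1318.681ms (12/7)
8. 8571.429ms @ 78/7 + 659.341ms (6/7)
9. 9230.769ms @ 12 + 659.341ms (6/7)
10. 9890.11ms @ 90/7 + 659.341ms (6/7)
11. 10549.451ms @ 96/7 + 659.341ms (6/7)
12. 11208.791ms @ 102/7 + 659.341ms (6/7)
13. 11868.132ms @ 108/7 + 659.341ms (6/7)
14. 12527.473ms @ 114/7 + 659.341ms (6/7)
15. 13186.813ms @ 120/7 + 659.341ms (6/7)

note 9 onset = 12b = 9230.769ms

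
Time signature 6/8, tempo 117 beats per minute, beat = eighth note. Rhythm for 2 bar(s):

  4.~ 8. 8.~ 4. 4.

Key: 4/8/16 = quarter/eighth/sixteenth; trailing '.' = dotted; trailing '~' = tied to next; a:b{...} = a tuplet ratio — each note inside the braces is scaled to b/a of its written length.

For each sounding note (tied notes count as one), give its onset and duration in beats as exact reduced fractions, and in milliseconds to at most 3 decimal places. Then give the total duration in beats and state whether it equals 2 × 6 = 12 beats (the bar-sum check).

1) 0.0ms=0b +2307.692ms=9/2b
2) 2307.692ms=9/2b +2307.692ms=9/2b
3) 4615.385ms=9b +1538.462ms=3b
Σ=12b of 12 (117bpm 6/8) — PASS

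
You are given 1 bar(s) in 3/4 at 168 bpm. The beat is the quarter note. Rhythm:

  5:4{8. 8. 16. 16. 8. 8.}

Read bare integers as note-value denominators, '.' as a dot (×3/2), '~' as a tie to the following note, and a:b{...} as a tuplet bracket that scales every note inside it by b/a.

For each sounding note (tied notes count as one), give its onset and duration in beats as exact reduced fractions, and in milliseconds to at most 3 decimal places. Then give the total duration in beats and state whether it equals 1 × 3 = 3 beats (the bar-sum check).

1) 0.0ms=0b +214.286ms=3/5b
2) 214.286ms=3/5b +214.286ms=3/5b
3) 428.571ms=6/5b +107.143ms=3/10b
4) 535.714ms=3/2b +107.143ms=3/10b
5) 642.857ms=9/5b +214.286ms=3/5b
6) 857.143ms=12/5b +214.286ms=3/5b
Σ=3b of 3 (168bpm 3/4) — PASS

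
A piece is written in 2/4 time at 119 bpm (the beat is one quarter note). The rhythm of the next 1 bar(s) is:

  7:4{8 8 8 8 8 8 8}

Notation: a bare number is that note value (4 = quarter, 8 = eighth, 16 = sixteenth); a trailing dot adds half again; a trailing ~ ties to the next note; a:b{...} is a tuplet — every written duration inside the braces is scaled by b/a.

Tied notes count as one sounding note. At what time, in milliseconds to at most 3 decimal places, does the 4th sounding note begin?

1. 0.0ms @ 0 + 144.058ms (2/7)
2. 144.058ms @ 2/7 + 144.058ms (2/7)
3. 288.115ms @ 4/7 + 144.058ms (2/7)
4. 432.173ms @ 6/7 + 144.058ms (2/7)
5. 576.23ms @ 8/7 + 144.058ms (2/7)
6. 720.288ms @ 10/7 + 144.058ms (2/7)
7. 864.346ms @ 12/7 + 144.058ms (2/7)

note 4 onset = 6/7b = 432.173ms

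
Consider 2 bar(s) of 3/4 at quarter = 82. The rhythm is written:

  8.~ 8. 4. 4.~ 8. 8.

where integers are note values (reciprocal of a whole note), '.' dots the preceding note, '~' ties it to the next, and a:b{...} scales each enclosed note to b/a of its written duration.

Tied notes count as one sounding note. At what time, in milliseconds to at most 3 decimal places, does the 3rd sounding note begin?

note 3 onset = 3b = 2195.122ms

1. 0.0ms @ 0 + 1097.561ms (3/2)
2. 1097.561ms @ 3/2 + 1097.561ms (3/2)
3. 2195.122ms @ 3 + 1646.341ms (9/4)
4. 3841.463ms @ 21/4 + 548.78ms (3/4)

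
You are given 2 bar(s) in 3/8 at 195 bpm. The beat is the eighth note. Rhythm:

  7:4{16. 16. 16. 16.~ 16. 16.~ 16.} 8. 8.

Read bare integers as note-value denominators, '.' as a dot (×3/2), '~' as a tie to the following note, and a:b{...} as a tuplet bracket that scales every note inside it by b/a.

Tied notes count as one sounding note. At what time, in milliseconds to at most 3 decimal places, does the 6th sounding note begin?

1. 0.0ms @ 0 + 131.868ms (3/7)
2. 131.868ms @ 3/7 + 131.868ms (3/7)
3. 263.736ms @ 6/7 + 131.868ms (3/7)
4. 395.604ms @ 9/7 + 263.736ms (6/7)
5. 659.341ms @ 15/7 + 263.736ms (6/7)
6. 923.077ms @ 3 + 461.538ms (3/2)
7. 1384.615ms @ 9/2 + 461.538ms (3/2)

note 6 onset = 3b = 923.077ms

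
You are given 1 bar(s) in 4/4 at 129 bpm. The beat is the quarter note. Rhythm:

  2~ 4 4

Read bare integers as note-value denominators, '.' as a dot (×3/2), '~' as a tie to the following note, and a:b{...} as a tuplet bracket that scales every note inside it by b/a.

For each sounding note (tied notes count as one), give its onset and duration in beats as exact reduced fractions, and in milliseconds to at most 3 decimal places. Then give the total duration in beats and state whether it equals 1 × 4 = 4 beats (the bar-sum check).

1) 0.0ms=0b +1395.349ms=3b
2) 1395.349ms=3b +465.116ms=1b
Σ=4b of 4 (129bpm 4/4) — PASS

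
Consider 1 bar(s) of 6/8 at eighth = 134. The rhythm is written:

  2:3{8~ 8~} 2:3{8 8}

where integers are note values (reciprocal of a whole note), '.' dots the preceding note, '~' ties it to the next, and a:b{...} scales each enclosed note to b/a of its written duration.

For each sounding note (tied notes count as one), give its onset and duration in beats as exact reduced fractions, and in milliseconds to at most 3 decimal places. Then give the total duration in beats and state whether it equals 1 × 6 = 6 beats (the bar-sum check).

1) 0.0ms=0b +2014.925ms=9/2b
2) 2014.925ms=9/2b +671.642ms=3/2b
Σ=6b of 6 (134bpm 6/8) — PASS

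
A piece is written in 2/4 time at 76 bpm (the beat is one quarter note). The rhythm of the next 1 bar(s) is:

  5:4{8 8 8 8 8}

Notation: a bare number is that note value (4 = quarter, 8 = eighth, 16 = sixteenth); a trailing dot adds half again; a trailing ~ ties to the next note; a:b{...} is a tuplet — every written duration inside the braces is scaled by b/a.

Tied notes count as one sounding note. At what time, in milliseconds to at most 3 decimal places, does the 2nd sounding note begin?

note 2 onset = 2/5b = 315.789ms

1. 0.0ms @ 0 + 315.789ms (2/5)
2. 315.789ms @ 2/5 + 315.789ms (2/5)
3. 631.579ms @ 4/5 + 315.789ms (2/5)
4. 947.368ms @ 6/5 + 315.789ms (2/5)
5. 1263.158ms @ 8/5 + 315.789ms (2/5)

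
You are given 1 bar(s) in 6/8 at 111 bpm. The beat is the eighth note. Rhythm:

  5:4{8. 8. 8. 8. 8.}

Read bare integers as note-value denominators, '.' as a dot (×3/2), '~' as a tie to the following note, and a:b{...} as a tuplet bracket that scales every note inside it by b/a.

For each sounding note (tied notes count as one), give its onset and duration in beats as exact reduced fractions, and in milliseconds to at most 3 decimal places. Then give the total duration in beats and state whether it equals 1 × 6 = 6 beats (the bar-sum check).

1) 0.0ms=0b +648.649ms=6/5b
2) 648.649ms=6/5b +648.649ms=6/5b
3) 1297.297ms=12/5b +648.649ms=6/5b
4) 1945.946ms=18/5b +648.649ms=6/5b
5) 2594.595ms=24/5b +648.649ms=6/5b
Σ=6b of 6 (111bpm 6/8) — PASS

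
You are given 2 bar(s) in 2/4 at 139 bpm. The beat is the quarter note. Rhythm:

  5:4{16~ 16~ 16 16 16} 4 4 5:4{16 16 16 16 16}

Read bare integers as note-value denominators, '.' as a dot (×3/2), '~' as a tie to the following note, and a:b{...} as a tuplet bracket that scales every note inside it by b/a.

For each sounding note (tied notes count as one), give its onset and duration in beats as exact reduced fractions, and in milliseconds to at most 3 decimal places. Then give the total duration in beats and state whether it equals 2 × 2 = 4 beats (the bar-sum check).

1) 0.0ms=0b +258.993ms=3/5b
2) 258.993ms=3/5b +86.331ms=1/5b
3) 345.324ms=4/5b +86.331ms=1/5b
4) 431.655ms=1b +431.655ms=1b
5) 863.309ms=2b +431.655ms=1b
6) 1294.964ms=3b +86.331ms=1/5b
7) 1381.295ms=16/5b +86.331ms=1/5b
8) 1467.626ms=17/5b +86.331ms=1/5b
9) 1553.957ms=18/5b +86.331ms=1/5b
10) 1640.288ms=19/5b +86.331ms=1/5b
Σ=4b of 4 (139bpm 2/4) — PASS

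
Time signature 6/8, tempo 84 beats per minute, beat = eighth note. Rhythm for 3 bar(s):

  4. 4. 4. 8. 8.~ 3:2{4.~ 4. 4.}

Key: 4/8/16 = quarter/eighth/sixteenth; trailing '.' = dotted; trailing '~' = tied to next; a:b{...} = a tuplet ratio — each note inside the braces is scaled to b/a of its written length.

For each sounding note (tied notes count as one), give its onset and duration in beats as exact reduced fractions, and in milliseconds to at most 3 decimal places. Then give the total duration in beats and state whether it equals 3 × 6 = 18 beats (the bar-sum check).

1) 0.0ms=0b +2142.857ms=3b
2) 2142.857ms=3b +2142.857ms=3b
3) 4285.714ms=6b +2142.857ms=3b
4) 6428.571ms=9b +1071.429ms=3/2b
5) 7500.0ms=21/2b +3928.571ms=11/2b
6) 11428.571ms=16b +1428.571ms=2b
Σ=18b of 18 (84bpm 6/8) — PASS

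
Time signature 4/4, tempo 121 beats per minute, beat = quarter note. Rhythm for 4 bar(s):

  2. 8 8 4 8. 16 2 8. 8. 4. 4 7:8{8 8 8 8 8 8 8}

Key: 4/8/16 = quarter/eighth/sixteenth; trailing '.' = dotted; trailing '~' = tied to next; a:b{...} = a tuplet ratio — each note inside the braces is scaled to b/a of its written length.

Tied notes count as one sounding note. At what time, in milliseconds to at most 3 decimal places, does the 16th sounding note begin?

note 16 onset = 100/7b = 7083.825ms

1. 0.0ms @ 0 + 1487.603ms (3)
2. 1487.603ms @ 3 + 247.934ms (1/2)
3. 1735.537ms @ 7/2 + 247.934ms (1/2)
4. 1983.471ms @ 4 + 495.868ms (1)
5. 2479.339ms @ 5 + 371.901ms (3/4)
6. 2851.24ms @ 23/4 + 123.967ms (1/4)
7. 2975.207ms @ 6 + 991.736ms (2)
8. 3966.942ms @ 8 + 371.901ms (3/4)
9. 4338.843ms @ 35/4 + 371.901ms (3/4)
10. 4710.744ms @ 19/2 + 743.802ms (3/2)
11. 5454.545ms @ 11 + 495.868ms (1)
12. 5950.413ms @ 12 + 283.353ms (4/7)
13. 6233.766ms @ 88/7 + 283.353ms (4/7)
14. 6517.119ms @ 92/7 + 283.353ms (4/7)
15. 6800.472ms @ 96/7 + 283.353ms (4/7)
16. 7083.825ms @ 100/7 + 283.353ms (4/7)
17. 7367.178ms @ 104/7 + 283.353ms (4/7)
18. 7650.531ms @ 108/7 + 283.353ms (4/7)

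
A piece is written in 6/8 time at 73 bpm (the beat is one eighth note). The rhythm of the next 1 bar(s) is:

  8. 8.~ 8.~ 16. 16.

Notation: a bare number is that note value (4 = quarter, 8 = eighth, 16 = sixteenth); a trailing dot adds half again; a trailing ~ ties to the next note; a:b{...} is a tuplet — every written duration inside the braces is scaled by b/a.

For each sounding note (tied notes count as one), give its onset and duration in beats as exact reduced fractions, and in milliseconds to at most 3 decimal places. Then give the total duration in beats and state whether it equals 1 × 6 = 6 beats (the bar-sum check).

1) 0.0ms=0b +1232.877ms=3/2b
2) 1232.877ms=3/2b +3082.192ms=15/4b
3) 4315.068ms=21/4b +616.438ms=3/4b
Σ=6b of 6 (73bpm 6/8) — PASS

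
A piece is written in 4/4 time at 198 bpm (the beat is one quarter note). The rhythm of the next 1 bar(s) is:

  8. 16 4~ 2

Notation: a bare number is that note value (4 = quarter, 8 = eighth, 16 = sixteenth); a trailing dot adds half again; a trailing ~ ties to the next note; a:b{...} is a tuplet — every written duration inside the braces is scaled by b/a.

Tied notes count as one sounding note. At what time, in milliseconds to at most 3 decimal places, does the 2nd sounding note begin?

note 2 onset = 3/4b = 227.273ms

1. 0.0ms @ 0 + 227.273ms (3/4)
2. 227.273ms @ 3/4 + 75.758ms (1/4)
3. 303.03ms @ 1 + 909.091ms (3)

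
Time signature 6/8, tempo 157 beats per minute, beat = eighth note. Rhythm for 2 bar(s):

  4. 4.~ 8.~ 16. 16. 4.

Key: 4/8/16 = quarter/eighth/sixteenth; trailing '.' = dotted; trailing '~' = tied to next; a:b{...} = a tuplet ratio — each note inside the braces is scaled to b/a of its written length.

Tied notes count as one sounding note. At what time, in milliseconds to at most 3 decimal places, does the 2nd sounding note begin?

note 2 onset = 3b = 1146.497ms

1. 0.0ms @ 0 + 1146.497ms (3)
2. 1146.497ms @ 3 + 2006.369ms (21/4)
3. 3152.866ms @ 33/4 + 286.624ms (3/4)
4. 3439.49ms @ 9 + 1146.497ms (3)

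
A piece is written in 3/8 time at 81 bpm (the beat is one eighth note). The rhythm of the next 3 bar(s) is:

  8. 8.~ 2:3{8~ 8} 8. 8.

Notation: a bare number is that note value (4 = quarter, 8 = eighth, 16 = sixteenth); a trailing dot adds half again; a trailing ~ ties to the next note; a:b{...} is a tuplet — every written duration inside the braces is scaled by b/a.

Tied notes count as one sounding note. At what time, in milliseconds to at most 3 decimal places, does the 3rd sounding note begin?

note 3 onset = 6b = 4444.444ms

1. 0.0ms @ 0 + 1111.111ms (3/2)
2. 1111.111ms @ 3/2 + 3333.333ms (9/2)
3. 4444.444ms @ 6 + 1111.111ms (3/2)
4. 5555.556ms @ 15/2 + 1111.111ms (3/2)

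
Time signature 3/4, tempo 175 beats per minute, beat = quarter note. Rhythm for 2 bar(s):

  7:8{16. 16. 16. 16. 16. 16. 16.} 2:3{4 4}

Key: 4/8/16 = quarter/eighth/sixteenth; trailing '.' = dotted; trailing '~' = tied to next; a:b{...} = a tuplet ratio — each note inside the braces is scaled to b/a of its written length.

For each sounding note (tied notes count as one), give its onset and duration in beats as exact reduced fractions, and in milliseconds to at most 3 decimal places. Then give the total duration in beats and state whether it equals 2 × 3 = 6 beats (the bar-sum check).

1) 0.0ms=0b +146.939ms=3/7b
2) 146.939ms=3/7b +146.939ms=3/7b
3) 293.878ms=6/7b +146.939ms=3/7b
4) 440.816ms=9/7b +146.939ms=3/7b
5) 587.755ms=12/7b +146.939ms=3/7b
6) 734.694ms=15/7b +146.939ms=3/7b
7) 881.633ms=18/7b +146.939ms=3/7b
8) 1028.571ms=3b +514.286ms=3/2b
9) 1542.857ms=9/2b +514.286ms=3/2b
Σ=6b of 6 (175bpm 3/4) — PASS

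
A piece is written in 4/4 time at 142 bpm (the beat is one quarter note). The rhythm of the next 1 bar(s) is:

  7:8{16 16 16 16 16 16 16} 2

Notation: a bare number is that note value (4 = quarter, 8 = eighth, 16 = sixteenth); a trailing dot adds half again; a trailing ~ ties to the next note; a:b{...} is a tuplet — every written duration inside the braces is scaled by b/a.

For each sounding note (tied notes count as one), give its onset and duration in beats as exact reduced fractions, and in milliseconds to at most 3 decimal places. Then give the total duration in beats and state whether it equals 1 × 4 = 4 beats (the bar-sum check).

1) 0.0ms=0b +120.724ms=2/7b
2) 120.724ms=2/7b +120.724ms=2/7b
3) 241.449ms=4/7b +120.724ms=2/7b
4) 362.173ms=6/7b +120.724ms=2/7b
5) 482.897ms=8/7b +120.724ms=2/7b
6) 603.622ms=10/7b +120.724ms=2/7b
7) 724.346ms=12/7b +120.724ms=2/7b
8) 845.07ms=2b +845.07ms=2b
Σ=4b of 4 (142bpm 4/4) — PASS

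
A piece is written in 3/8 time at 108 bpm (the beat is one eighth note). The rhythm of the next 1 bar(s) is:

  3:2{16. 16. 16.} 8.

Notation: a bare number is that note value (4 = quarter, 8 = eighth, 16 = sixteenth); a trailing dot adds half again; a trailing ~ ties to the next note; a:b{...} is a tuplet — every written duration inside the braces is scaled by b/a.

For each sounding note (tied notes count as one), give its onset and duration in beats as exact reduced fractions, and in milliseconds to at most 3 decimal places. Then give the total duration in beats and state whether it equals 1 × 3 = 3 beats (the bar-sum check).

1) 0.0ms=0b +277.778ms=1/2b
2) 277.778ms=1/2b +277.778ms=1/2b
3) 555.556ms=1b +277.778ms=1/2b
4) 833.333ms=3/2b +833.333ms=3/2b
Σ=3b of 3 (108bpm 3/8) — PASS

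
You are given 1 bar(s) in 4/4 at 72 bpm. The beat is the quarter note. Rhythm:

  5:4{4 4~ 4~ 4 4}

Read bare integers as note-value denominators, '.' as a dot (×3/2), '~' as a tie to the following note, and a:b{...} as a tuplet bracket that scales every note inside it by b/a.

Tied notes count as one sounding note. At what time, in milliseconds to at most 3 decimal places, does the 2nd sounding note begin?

note 2 onset = 4/5b = 666.667ms

1. 0.0ms @ 0 + 666.667ms (4/5)
2. 666.667ms @ 4/5 + 2000.0ms (12/5)
3. 2666.667ms @ 16/5 + 666.667ms (4/5)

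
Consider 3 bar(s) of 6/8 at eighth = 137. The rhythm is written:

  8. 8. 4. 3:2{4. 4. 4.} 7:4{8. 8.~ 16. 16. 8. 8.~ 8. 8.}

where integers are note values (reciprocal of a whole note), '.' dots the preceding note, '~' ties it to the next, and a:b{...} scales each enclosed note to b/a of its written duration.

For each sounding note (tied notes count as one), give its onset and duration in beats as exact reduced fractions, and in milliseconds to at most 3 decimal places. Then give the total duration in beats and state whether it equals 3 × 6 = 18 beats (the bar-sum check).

1) 0.0ms=0b +656.934ms=3/2b
2) 656.934ms=3/2b +656.934ms=3/2b
3) 1313.869ms=3b +1313.869ms=3b
4) 2627.737ms=6b +875.912ms=2b
5) 3503.65ms=8b +875.912ms=2b
6) 4379.562ms=10b +875.912ms=2b
7) 5255.474ms=12b +375.391ms=6/7b
8) 5630.865ms=90/7b +563.087ms=9/7b
9) 6193.952ms=99/7b +187.696ms=3/7b
10) 6381.648ms=102/7b +375.391ms=6/7b
11) 6757.039ms=108/7b +750.782ms=12/7b
12) 7507.821ms=120/7b +375.391ms=6/7b
Σ=18b of 18 (137bpm 6/8) — PASS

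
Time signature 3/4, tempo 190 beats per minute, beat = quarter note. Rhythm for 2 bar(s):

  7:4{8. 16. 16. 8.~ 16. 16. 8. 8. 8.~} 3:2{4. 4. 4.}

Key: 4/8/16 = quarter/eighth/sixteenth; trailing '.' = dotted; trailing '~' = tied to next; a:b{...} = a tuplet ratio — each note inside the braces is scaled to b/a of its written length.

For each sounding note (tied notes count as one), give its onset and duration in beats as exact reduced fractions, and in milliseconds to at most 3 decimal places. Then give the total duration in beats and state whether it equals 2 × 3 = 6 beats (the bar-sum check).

1) 0.0ms=0b +135.338ms=3/7b
2) 135.338ms=3/7b +67.669ms=3/14b
3) 203.008ms=9/14b +67.669ms=3/14b
4) 270.677ms=6/7b +203.008ms=9/14b
5) 473.684ms=3/2b +67.669ms=3/14b
6) 541.353ms=12/7b +135.338ms=3/7b
7) 676.692ms=15/7b +135.338ms=3/7b
8) 812.03ms=18/7b +451.128ms=10/7b
9) 1263.158ms=4b +315.789ms=1b
10) 1578.947ms=5b +315.789ms=1b
Σ=6b of 6 (190bpm 3/4) — PASS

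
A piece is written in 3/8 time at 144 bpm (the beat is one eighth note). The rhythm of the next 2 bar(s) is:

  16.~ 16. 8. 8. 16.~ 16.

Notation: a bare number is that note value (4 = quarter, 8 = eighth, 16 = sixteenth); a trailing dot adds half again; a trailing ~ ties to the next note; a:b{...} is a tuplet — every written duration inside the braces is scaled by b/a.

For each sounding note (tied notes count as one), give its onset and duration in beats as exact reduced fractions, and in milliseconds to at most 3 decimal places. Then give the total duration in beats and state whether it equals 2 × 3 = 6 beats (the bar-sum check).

1) 0.0ms=0b +625.0ms=3/2b
2) 625.0ms=3/2b +625.0ms=3/2b
3) 1250.0ms=3b +625.0ms=3/2b
4) 1875.0ms=9/2b +625.0ms=3/2b
Σ=6b of 6 (144bpm 3/8) — PASS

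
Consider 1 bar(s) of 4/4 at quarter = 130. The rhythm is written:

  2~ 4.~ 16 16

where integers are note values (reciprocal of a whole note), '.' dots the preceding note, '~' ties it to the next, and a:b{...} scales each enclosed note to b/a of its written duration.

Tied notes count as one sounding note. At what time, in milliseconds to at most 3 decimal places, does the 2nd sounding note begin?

note 2 onset = 15/4b = 1730.769ms

1. 0.0ms @ 0 + 1730.769ms (15/4)
2. 1730.769ms @ 15/4 + 115.385ms (1/4)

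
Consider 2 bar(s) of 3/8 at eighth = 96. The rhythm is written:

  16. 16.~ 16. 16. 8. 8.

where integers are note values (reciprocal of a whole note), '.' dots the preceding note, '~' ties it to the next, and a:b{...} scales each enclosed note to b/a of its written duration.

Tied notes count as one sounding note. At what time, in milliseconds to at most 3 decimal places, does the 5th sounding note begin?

1. 0.0ms @ 0 + 468.75ms (3/4)
2. 468.75ms @ 3/4 + 937.5ms (3/2)
3. 1406.25ms @ 9/4 + 468.75ms (3/4)
4. 1875.0ms @ 3 + 937.5ms (3/2)
5. 2812.5ms @ 9/2 + 937.5ms (3/2)

note 5 onset = 9/2b = 2812.5ms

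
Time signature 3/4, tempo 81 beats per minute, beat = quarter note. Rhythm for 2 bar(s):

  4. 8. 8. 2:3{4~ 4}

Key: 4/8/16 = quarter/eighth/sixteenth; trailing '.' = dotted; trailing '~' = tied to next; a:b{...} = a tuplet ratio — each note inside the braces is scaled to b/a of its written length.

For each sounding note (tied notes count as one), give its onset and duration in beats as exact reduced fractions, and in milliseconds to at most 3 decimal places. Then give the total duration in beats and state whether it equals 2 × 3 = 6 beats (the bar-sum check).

1) 0.0ms=0b +1111.111ms=3/2b
2) 1111.111ms=3/2b +555.556ms=3/4b
3) 1666.667ms=9/4b +555.556ms=3/4b
4) 2222.222ms=3b +2222.222ms=3b
Σ=6b of 6 (81bpm 3/4) — PASS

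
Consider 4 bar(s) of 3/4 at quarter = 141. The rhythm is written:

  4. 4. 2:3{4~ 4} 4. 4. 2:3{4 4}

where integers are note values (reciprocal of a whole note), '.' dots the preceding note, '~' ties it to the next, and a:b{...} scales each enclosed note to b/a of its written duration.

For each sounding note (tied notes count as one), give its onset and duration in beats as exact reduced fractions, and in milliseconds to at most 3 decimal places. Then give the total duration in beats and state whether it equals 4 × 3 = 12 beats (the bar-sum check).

1) 0.0ms=0b +638.298ms=3/2b
2) 638.298ms=3/2b +638.298ms=3/2b
3) 1276.596ms=3b +1276.596ms=3b
4) 2553.191ms=6b +638.298ms=3/2b
5) 3191.489ms=15/2b +638.298ms=3/2b
6) 3829.787ms=9b +638.298ms=3/2b
7) 4468.085ms=21/2b +638.298ms=3/2b
Σ=12b of 12 (141bpm 3/4) — PASS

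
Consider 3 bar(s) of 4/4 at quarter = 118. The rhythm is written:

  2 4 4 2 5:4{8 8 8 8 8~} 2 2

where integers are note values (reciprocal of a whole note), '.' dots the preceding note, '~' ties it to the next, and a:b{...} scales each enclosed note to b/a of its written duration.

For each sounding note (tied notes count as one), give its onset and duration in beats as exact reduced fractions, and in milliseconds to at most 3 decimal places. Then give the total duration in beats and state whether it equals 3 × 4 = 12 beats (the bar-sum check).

1) 0.0ms=0b +1016.949ms=2b
2) 1016.949ms=2b +508.475ms=1b
3) 1525.424ms=3b +508.475ms=1b
4) 2033.898ms=4b +1016.949ms=2b
5) 3050.847ms=6b +203.39ms=2/5b
6) 3254.237ms=32/5b +203.39ms=2/5b
7) 3457.627ms=34/5b +203.39ms=2/5b
8) 3661.017ms=36/5b +203.39ms=2/5b
9) 3864.407ms=38/5b +1220.339ms=12/5b
10) 5084.746ms=10b +1016.949ms=2b
Σ=12b of 12 (118bpm 4/4) — PASS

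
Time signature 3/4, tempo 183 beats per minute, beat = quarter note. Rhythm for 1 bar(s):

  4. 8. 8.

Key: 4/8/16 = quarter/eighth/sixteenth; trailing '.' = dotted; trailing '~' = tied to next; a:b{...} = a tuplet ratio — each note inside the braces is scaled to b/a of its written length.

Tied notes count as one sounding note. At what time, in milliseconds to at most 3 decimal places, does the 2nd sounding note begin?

note 2 onset = 3/2b = 491.803ms

1. 0.0ms @ 0 + 491.803ms (3/2)
2. 491.803ms @ 3/2 + 245.902ms (3/4)
3. 737.705ms @ 9/4 + 245.902ms (3/4)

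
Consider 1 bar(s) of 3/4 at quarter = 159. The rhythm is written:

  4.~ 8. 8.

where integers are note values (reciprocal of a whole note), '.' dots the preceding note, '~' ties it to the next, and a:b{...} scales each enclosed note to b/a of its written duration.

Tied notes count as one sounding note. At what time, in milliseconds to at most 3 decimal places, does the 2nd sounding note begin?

note 2 onset = 9/4b = 849.057ms

1. 0.0ms @ 0 + 849.057ms (9/4)
2. 849.057ms @ 9/4 + 283.019ms (3/4)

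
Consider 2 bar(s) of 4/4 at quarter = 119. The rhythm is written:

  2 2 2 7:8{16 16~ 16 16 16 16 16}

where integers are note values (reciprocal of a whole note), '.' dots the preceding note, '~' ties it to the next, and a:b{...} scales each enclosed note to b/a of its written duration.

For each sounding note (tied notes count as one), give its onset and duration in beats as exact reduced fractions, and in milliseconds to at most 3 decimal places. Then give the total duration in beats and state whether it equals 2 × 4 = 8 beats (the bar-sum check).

1) 0.0ms=0b +1008.403ms=2b
2) 1008.403ms=2b +1008.403ms=2b
3) 2016.807ms=4b +1008.403ms=2b
4) 3025.21ms=6b +144.058ms=2/7b
5) 3169.268ms=44/7b +288.115ms=4/7b
6) 3457.383ms=48/7b +144.058ms=2/7b
7) 3601.441ms=50/7b +144.058ms=2/7b
8) 3745.498ms=52/7b +144.058ms=2/7b
9) 3889.556ms=54/7b +144.058ms=2/7b
Σ=8b of 8 (119bpm 4/4) — PASS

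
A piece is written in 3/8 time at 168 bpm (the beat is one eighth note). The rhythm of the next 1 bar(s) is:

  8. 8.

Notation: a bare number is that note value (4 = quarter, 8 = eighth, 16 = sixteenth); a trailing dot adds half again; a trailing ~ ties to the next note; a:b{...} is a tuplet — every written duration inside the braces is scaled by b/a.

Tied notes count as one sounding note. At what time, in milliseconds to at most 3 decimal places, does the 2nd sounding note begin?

1. 0.0ms @ 0 + 535.714ms (3/2)
2. 535.714ms @ 3/2 + 535.714ms (3/2)

note 2 onset = 3/2b = 535.714ms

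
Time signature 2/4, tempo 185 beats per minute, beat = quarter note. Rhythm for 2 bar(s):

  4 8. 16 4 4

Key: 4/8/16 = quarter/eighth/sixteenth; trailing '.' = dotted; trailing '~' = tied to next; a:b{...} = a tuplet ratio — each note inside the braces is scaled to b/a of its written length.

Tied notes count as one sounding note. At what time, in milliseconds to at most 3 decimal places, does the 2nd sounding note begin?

note 2 onset = 1b = 324.324ms

1. 0.0ms @ 0 + 324.324ms (1)
2. 324.324ms @ 1 + 243.243ms (3/4)
3. 567.568ms @ 7/4 + 81.081ms (1/4)
4. 648.649ms @ 2 + 324.324ms (1)
5. 972.973ms @ 3 + 324.324ms (1)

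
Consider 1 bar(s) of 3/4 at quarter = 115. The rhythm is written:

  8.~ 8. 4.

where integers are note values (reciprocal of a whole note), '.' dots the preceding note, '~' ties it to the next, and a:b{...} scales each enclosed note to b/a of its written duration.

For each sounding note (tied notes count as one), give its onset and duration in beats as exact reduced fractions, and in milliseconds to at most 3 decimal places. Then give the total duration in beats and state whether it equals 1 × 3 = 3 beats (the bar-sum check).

1) 0.0ms=0b +782.609ms=3/2b
2) 782.609ms=3/2b +782.609ms=3/2b
Σ=3b of 3 (115bpm 3/4) — PASS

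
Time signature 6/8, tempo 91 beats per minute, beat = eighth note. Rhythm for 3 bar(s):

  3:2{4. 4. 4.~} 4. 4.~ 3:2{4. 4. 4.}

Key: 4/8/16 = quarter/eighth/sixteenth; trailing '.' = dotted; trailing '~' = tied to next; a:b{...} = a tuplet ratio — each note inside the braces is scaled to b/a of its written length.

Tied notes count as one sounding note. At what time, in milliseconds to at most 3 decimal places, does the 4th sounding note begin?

1. 0.0ms @ 0 + 1318.681ms (2)
2. 1318.681ms @ 2 + 1318.681ms (2)
3. 2637.363ms @ 4 + 3296.703ms (5)
4. 5934.066ms @ 9 + 3296.703ms (5)
5. 9230.769ms @ 14 + 1318.681ms (2)
6. 10549.451ms @ 16 + 1318.681ms (2)

note 4 onset = 9b = 5934.066ms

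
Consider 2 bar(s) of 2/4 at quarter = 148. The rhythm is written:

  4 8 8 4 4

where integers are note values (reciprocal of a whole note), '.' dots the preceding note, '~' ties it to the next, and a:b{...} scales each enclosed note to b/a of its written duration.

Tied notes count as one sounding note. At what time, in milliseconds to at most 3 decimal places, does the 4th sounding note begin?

1. 0.0ms @ 0 + 405.405ms (1)
2. 405.405ms @ 1 + 202.703ms (1/2)
3. 608.108ms @ 3/2 + 202.703ms (1/2)
4. 810.811ms @ 2 + 405.405ms (1)
5. 1216.216ms @ 3 + 405.405ms (1)

note 4 onset = 2b = 810.811ms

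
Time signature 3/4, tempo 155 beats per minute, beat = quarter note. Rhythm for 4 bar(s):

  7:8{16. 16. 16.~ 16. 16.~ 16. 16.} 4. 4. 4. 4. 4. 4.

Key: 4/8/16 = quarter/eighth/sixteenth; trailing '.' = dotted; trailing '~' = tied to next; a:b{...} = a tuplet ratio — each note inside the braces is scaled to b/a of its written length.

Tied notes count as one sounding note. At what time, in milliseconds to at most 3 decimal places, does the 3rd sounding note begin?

note 3 onset = 6/7b = 331.797ms

1. 0.0ms @ 0 + 165.899ms (3/7)
2. 165.899ms @ 3/7 + 165.899ms (3/7)
3. 331.797ms @ 6/7 + 331.797ms (6/7)
4. 663.594ms @ 12/7 + 331.797ms (6/7)
5. 995.392ms @ 18/7 + 165.899ms (3/7)
6. 1161.29ms @ 3 + 580.645ms (3/2)
7. 1741.935ms @ 9/2 + 580.645ms (3/2)
8. 2322.581ms @ 6 + 580.645ms (3/2)
9. 2903.226ms @ 15/2 + 580.645ms (3/2)
10. 3483.871ms @ 9 + 580.645ms (3/2)
11. 4064.516ms @ 21/2 + 580.645ms (3/2)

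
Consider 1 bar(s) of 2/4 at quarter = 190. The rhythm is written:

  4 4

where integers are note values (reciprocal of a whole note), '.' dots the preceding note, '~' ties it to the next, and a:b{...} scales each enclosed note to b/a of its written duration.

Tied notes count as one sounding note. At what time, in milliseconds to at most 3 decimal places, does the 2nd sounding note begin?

1. 0.0ms @ 0 + 315.789ms (1)
2. 315.789ms @ 1 + 315.789ms (1)

note 2 onset = 1b = 315.789ms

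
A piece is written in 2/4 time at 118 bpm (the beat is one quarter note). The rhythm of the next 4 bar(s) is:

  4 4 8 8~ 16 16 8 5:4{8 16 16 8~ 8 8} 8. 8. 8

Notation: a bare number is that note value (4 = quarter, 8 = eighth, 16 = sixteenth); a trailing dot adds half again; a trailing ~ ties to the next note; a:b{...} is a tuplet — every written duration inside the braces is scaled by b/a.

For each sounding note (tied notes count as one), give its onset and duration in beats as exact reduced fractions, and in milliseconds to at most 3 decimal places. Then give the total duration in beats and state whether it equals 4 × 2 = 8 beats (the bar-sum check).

1) 0.0ms=0b +508.475ms=1b
2) 508.475ms=1b +508.475ms=1b
3) 1016.949ms=2b +254.237ms=1/2b
4) 1271.186ms=5/2b +381.356ms=3/4b
5) 1652.542ms=13/4b +127.119ms=1/4b
6) 1779.661ms=7/2b +254.237ms=1/2b
7) 2033.898ms=4b +203.39ms=2/5b
8) 2237.288ms=22/5b +101.695ms=1/5b
9) 2338.983ms=23/5b +101.695ms=1/5b
10) 2440.678ms=24/5b +406.78ms=4/5b
11) 2847.458ms=28/5b +203.39ms=2/5b
12) 3050.847ms=6b +381.356ms=3/4b
13) 3432.203ms=27/4b +381.356ms=3/4b
14) 3813.559ms=15/2b +254.237ms=1/2b
Σ=8b of 8 (118bpm 2/4) — PASS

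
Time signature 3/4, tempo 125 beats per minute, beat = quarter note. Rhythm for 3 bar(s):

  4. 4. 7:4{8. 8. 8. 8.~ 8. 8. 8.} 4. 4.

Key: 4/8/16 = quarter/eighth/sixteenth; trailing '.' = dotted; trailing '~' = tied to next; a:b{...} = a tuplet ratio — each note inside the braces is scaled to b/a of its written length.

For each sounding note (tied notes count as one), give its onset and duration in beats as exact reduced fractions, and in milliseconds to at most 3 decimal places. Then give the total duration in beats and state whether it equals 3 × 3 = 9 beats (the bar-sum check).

1) 0.0ms=0b +720.0ms=3/2b
2) 720.0ms=3/2b +720.0ms=3/2b
3) 1440.0ms=3b +205.714ms=3/7b
4) 1645.714ms=24/7b +205.714ms=3/7b
5) 1851.429ms=27/7b +205.714ms=3/7b
6) 2057.143ms=30/7b +411.429ms=6/7b
7) 2468.571ms=36/7b +205.714ms=3/7b
8) 2674.286ms=39/7b +205.714ms=3/7b
9) 2880.0ms=6b +720.0ms=3/2b
10) 3600.0ms=15/2b +720.0ms=3/2b
Σ=9b of 9 (125bpm 3/4) — PASS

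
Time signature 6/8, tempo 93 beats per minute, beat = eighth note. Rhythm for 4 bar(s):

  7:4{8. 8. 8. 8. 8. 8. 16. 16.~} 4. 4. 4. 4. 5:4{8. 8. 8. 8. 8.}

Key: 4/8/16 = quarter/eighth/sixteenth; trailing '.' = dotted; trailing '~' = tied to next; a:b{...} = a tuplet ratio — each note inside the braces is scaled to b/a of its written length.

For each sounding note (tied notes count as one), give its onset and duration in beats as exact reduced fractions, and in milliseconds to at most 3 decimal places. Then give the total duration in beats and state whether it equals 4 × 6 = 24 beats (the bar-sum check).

1) 0.0ms=0b +552.995ms=6/7b
2) 552.995ms=6/7b +552.995ms=6/7b
3) 1105.991ms=12/7b +552.995ms=6/7b
4) 1658.986ms=18/7b +552.995ms=6/7b
5) 2211.982ms=24/7b +552.995ms=6/7b
6) 2764.977ms=30/7b +552.995ms=6/7b
7) 3317.972ms=36/7b +276.498ms=3/7b
8) 3594.47ms=39/7b +2211.982ms=24/7b
9) 5806.452ms=9b +1935.484ms=3b
10) 7741.935ms=12b +1935.484ms=3b
11) 9677.419ms=15b +1935.484ms=3b
12) 11612.903ms=18b +774.194ms=6/5b
13) 12387.097ms=96/5b +774.194ms=6/5b
14) 13161.29ms=102/5b +774.194ms=6/5b
15) 13935.484ms=108/5b +774.194ms=6/5b
16) 14709.677ms=114/5b +774.194ms=6/5b
Σ=24b of 24 (93bpm 6/8) — PASS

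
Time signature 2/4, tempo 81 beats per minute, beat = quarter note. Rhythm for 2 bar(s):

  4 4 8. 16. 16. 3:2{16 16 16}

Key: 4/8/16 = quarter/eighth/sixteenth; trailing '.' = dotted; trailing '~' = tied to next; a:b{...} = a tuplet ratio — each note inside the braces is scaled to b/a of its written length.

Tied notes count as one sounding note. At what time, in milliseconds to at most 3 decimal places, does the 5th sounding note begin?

1. 0.0ms @ 0 + 740.741ms (1)
2. 740.741ms @ 1 + 740.741ms (1)
3. 1481.481ms @ 2 + 555.556ms (3/4)
4. 2037.037ms @ 11/4 + 277.778ms (3/8)
5. 2314.815ms @ 25/8 + 277.778ms (3/8)
6. 2592.593ms @ 7/2 + 123.457ms (1/6)
7. 2716.049ms @ 11/3 + 123.457ms (1/6)
8. 2839.506ms @ 23/6 + 123.457ms (1/6)

note 5 onset = 25/8b = 2314.815ms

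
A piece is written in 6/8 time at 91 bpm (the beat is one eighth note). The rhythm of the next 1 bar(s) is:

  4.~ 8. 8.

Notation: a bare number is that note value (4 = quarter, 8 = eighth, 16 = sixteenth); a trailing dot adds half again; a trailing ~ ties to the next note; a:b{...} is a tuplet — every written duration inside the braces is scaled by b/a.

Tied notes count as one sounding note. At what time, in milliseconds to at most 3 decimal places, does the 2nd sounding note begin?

1. 0.0ms @ 0 + 2967.033ms (9/2)
2. 2967.033ms @ 9/2 + 989.011ms (3/2)

note 2 onset = 9/2b = 2967.033ms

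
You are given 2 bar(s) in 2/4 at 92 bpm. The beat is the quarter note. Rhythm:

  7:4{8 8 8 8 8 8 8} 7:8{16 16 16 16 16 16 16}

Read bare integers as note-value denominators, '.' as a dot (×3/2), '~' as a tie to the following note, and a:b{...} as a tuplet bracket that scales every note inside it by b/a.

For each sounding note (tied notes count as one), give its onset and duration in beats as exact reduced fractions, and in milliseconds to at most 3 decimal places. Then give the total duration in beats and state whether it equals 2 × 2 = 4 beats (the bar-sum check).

1) 0.0ms=0b +186.335ms=2/7b
2) 186.335ms=2/7b +186.335ms=2/7b
3) 372.671ms=4/7b +186.335ms=2/7b
4) 559.006ms=6/7b +186.335ms=2/7b
5) 745.342ms=8/7b +186.335ms=2/7b
6) 931.677ms=10/7b +186.335ms=2/7b
7) 1118.012ms=12/7b +186.335ms=2/7b
8) 1304.348ms=2b +186.335ms=2/7b
9) 1490.683ms=16/7b +186.335ms=2/7b
10) 1677.019ms=18/7b +186.335ms=2/7b
11) 1863.354ms=20/7b +186.335ms=2/7b
12) 2049.689ms=22/7b +186.335ms=2/7b
13) 2236.025ms=24/7b +186.335ms=2/7b
14) 2422.36ms=26/7b +186.335ms=2/7b
Σ=4b of 4 (92bpm 2/4) — PASS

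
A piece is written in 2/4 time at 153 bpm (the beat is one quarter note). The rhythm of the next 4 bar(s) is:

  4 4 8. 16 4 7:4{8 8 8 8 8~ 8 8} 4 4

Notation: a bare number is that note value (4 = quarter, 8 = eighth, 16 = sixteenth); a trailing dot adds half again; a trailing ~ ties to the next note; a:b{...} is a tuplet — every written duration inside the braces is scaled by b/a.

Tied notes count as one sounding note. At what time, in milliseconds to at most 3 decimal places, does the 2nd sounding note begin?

1. 0.0ms @ 0 + 392.157ms (1)
2. 392.157ms @ 1 + 392.157ms (1)
3. 784.314ms @ 2 + 294.118ms (3/4)
4. 1078.431ms @ 11/4 + 98.039ms (1/4)
5. 1176.471ms @ 3 + 392.157ms (1)
6. 1568.627ms @ 4 + 112.045ms (2/7)
7. 1680.672ms @ 30/7 + 112.045ms (2/7)
8. 1792.717ms @ 32/7 + 112.045ms (2/7)
9. 1904.762ms @ 34/7 + 112.045ms (2/7)
10. 2016.807ms @ 36/7 + 224.09ms (4/7)
11. 2240.896ms @ 40/7 + 112.045ms (2/7)
12. 2352.941ms @ 6 + 392.157ms (1)
13. 2745.098ms @ 7 + 392.157ms (1)

note 2 onset = 1b = 392.157ms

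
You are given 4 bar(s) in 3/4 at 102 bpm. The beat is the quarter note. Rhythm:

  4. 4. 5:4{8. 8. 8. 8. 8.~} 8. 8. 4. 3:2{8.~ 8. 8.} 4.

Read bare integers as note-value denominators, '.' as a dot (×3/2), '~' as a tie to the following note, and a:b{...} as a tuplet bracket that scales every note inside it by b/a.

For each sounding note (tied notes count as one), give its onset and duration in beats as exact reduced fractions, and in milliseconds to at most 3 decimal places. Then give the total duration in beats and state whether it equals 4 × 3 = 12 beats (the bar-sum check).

1) 0.0ms=0b +882.353ms=3/2b
2) 882.353ms=3/2b +882.353ms=3/2b
3) 1764.706ms=3b +352.941ms=3/5b
4) 2117.647ms=18/5b +352.941ms=3/5b
5) 2470.588ms=21/5b +352.941ms=3/5b
6) 2823.529ms=24/5b +352.941ms=3/5b
7) 3176.471ms=27/5b +794.118ms=27/20b
8) 3970.588ms=27/4b +441.176ms=3/4b
9) 4411.765ms=15/2b +882.353ms=3/2b
10) 5294.118ms=9b +588.235ms=1b
11) 5882.353ms=10b +294.118ms=1/2b
12) 6176.471ms=21/2b +882.353ms=3/2b
Σ=12b of 12 (102bpm 3/4) — PASS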